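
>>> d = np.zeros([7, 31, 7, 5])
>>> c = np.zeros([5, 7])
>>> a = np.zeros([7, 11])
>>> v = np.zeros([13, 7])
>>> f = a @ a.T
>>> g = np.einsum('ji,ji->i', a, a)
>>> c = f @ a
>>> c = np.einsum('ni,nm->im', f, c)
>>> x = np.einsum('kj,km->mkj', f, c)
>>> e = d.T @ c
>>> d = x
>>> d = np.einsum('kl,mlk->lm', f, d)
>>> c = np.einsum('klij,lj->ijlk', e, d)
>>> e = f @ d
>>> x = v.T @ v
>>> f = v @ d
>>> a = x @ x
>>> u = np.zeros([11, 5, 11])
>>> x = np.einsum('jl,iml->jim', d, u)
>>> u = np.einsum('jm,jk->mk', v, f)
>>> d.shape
(7, 11)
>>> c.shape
(31, 11, 7, 5)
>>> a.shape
(7, 7)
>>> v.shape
(13, 7)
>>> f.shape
(13, 11)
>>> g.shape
(11,)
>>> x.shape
(7, 11, 5)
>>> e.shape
(7, 11)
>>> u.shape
(7, 11)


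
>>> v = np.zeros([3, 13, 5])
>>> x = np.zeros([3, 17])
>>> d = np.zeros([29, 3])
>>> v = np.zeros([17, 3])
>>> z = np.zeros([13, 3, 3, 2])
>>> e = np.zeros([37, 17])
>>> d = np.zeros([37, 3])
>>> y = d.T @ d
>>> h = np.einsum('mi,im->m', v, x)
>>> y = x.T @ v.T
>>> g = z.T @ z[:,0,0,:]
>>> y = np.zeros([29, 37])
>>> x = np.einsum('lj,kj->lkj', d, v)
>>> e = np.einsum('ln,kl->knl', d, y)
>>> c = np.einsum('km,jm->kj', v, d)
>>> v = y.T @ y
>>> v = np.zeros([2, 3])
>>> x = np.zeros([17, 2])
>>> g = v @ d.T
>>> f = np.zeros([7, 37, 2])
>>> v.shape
(2, 3)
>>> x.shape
(17, 2)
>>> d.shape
(37, 3)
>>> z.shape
(13, 3, 3, 2)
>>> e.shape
(29, 3, 37)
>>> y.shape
(29, 37)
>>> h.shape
(17,)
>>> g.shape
(2, 37)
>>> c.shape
(17, 37)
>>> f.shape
(7, 37, 2)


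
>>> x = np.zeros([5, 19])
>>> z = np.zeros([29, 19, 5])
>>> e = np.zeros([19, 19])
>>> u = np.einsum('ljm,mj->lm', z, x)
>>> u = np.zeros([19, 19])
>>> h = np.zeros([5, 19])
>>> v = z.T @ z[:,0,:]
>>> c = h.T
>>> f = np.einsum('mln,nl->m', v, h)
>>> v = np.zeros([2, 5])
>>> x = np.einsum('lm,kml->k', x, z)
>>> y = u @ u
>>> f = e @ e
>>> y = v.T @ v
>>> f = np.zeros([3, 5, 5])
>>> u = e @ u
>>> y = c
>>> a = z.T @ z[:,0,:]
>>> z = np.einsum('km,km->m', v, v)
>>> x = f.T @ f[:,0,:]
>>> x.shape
(5, 5, 5)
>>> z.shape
(5,)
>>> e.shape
(19, 19)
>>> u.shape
(19, 19)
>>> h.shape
(5, 19)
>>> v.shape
(2, 5)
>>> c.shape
(19, 5)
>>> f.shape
(3, 5, 5)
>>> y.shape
(19, 5)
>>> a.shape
(5, 19, 5)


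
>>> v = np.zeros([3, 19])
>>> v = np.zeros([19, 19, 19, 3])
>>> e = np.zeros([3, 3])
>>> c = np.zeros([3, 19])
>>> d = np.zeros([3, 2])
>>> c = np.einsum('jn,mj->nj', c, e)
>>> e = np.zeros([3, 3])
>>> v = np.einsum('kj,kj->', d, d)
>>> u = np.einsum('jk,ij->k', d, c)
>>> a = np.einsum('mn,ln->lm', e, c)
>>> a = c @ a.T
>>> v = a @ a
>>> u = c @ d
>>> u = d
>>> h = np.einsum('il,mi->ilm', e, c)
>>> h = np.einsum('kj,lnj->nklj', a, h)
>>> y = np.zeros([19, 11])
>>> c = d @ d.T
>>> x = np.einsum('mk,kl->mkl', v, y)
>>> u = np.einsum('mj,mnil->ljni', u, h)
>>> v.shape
(19, 19)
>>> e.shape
(3, 3)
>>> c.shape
(3, 3)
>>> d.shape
(3, 2)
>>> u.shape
(19, 2, 19, 3)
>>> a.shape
(19, 19)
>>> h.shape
(3, 19, 3, 19)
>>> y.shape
(19, 11)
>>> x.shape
(19, 19, 11)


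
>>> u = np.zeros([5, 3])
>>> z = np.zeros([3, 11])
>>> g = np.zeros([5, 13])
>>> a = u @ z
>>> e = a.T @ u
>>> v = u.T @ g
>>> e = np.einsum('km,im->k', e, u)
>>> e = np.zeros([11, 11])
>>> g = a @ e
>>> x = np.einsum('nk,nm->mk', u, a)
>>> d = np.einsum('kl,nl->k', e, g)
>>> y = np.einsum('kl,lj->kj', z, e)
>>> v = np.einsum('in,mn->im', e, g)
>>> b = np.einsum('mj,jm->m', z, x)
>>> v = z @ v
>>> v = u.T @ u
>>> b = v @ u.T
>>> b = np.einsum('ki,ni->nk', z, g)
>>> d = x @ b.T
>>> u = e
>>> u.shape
(11, 11)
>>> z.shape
(3, 11)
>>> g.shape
(5, 11)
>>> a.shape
(5, 11)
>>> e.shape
(11, 11)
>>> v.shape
(3, 3)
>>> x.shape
(11, 3)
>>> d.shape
(11, 5)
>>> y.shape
(3, 11)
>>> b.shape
(5, 3)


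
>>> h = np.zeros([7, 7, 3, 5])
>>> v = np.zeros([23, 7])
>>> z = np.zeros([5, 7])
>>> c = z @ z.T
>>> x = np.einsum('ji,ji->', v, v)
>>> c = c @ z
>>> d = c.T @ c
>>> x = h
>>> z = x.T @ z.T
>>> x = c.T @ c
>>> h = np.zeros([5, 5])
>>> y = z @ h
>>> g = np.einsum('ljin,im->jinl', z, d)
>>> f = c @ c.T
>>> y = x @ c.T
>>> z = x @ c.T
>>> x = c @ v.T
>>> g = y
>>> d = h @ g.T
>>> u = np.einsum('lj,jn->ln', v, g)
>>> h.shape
(5, 5)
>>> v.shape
(23, 7)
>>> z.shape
(7, 5)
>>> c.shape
(5, 7)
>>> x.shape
(5, 23)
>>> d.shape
(5, 7)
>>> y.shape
(7, 5)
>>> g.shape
(7, 5)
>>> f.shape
(5, 5)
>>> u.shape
(23, 5)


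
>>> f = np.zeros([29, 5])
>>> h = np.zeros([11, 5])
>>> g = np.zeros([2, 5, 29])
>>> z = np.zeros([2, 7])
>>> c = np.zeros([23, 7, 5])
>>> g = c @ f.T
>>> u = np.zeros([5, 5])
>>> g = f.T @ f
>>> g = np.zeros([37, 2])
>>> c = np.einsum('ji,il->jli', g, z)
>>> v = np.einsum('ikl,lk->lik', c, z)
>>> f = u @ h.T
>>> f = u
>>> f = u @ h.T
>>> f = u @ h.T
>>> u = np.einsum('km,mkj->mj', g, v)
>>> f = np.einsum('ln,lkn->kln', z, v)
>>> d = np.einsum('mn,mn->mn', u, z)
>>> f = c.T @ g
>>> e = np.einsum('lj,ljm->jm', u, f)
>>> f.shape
(2, 7, 2)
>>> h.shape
(11, 5)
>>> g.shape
(37, 2)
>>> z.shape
(2, 7)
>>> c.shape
(37, 7, 2)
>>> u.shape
(2, 7)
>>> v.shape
(2, 37, 7)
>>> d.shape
(2, 7)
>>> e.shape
(7, 2)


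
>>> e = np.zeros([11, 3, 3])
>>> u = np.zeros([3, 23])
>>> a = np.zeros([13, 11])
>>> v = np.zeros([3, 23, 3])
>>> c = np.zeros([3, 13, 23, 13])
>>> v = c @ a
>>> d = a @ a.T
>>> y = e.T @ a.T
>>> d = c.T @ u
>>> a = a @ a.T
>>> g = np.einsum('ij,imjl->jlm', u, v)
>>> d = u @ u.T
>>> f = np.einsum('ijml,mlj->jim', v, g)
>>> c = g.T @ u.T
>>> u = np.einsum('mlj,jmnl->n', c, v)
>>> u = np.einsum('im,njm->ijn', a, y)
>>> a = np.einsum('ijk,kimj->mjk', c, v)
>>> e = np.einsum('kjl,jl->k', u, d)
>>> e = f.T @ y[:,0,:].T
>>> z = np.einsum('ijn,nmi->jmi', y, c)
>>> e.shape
(23, 3, 3)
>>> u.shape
(13, 3, 3)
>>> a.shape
(23, 11, 3)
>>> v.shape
(3, 13, 23, 11)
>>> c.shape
(13, 11, 3)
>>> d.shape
(3, 3)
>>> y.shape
(3, 3, 13)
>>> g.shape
(23, 11, 13)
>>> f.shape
(13, 3, 23)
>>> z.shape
(3, 11, 3)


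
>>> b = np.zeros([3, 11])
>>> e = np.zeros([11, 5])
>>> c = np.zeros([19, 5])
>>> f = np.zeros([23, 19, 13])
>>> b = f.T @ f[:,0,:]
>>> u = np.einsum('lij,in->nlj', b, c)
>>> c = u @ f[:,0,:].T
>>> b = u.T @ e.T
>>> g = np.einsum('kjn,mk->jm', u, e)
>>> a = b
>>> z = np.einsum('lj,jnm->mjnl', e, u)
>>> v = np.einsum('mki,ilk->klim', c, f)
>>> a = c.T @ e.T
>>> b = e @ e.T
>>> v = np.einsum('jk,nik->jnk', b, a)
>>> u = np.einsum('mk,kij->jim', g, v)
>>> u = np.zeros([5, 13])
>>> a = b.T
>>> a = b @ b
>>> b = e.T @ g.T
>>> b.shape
(5, 13)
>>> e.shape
(11, 5)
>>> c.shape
(5, 13, 23)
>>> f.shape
(23, 19, 13)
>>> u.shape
(5, 13)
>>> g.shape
(13, 11)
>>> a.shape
(11, 11)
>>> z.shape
(13, 5, 13, 11)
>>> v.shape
(11, 23, 11)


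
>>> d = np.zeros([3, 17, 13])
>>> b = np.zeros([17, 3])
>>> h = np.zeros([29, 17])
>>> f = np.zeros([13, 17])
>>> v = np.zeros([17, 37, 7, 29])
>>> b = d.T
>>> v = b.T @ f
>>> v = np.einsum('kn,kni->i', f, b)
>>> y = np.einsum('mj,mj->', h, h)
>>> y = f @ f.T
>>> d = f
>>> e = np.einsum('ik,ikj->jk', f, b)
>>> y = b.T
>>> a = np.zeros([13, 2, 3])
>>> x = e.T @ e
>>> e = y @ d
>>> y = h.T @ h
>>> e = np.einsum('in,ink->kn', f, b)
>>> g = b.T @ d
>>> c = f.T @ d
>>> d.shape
(13, 17)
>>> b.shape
(13, 17, 3)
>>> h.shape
(29, 17)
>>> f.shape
(13, 17)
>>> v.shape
(3,)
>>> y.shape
(17, 17)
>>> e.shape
(3, 17)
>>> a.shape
(13, 2, 3)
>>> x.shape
(17, 17)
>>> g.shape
(3, 17, 17)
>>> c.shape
(17, 17)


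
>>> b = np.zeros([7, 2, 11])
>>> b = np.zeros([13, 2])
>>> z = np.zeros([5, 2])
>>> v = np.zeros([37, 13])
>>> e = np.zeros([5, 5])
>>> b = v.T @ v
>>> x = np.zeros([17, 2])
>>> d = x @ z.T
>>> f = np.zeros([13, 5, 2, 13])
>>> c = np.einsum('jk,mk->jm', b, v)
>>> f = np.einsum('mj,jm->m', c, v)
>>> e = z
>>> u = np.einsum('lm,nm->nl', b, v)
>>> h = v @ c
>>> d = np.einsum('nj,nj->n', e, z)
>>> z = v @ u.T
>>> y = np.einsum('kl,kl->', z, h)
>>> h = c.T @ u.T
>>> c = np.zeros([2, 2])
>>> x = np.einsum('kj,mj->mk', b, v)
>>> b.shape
(13, 13)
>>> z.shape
(37, 37)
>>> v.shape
(37, 13)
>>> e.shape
(5, 2)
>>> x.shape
(37, 13)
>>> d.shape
(5,)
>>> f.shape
(13,)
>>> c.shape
(2, 2)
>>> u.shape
(37, 13)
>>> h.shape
(37, 37)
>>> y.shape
()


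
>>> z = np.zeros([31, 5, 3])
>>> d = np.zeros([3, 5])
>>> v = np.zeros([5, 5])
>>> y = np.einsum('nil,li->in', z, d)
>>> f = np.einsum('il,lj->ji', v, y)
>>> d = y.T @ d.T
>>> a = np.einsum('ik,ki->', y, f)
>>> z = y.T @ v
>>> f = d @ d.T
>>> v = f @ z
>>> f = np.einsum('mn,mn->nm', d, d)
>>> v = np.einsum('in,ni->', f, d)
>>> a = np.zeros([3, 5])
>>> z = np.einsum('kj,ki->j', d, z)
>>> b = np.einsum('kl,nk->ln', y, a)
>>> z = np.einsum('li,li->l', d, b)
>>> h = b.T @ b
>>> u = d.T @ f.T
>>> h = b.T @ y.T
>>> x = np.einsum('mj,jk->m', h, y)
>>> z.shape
(31,)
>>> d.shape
(31, 3)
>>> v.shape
()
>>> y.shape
(5, 31)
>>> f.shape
(3, 31)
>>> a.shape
(3, 5)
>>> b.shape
(31, 3)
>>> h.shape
(3, 5)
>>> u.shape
(3, 3)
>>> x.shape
(3,)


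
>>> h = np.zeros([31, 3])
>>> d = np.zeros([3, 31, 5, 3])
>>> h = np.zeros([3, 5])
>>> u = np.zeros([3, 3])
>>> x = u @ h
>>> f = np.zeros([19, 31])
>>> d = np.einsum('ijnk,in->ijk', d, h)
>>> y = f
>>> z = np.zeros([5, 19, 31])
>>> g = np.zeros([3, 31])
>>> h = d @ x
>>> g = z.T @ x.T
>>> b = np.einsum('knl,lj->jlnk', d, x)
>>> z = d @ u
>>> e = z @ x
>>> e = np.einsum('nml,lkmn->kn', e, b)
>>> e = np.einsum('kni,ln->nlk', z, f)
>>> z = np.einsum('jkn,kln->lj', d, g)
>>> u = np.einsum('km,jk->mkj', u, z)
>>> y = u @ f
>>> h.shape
(3, 31, 5)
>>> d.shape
(3, 31, 3)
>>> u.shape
(3, 3, 19)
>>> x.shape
(3, 5)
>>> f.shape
(19, 31)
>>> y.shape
(3, 3, 31)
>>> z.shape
(19, 3)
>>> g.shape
(31, 19, 3)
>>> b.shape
(5, 3, 31, 3)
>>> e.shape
(31, 19, 3)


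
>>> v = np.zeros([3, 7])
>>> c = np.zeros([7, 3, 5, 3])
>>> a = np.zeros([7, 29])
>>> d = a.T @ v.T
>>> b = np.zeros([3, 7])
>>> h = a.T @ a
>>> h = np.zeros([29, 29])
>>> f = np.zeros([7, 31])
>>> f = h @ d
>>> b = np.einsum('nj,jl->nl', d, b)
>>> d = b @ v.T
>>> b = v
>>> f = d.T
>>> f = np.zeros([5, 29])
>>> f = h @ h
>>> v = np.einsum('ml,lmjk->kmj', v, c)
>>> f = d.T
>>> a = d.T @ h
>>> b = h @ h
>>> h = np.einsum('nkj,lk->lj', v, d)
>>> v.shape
(3, 3, 5)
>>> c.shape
(7, 3, 5, 3)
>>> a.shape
(3, 29)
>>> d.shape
(29, 3)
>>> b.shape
(29, 29)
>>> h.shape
(29, 5)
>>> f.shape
(3, 29)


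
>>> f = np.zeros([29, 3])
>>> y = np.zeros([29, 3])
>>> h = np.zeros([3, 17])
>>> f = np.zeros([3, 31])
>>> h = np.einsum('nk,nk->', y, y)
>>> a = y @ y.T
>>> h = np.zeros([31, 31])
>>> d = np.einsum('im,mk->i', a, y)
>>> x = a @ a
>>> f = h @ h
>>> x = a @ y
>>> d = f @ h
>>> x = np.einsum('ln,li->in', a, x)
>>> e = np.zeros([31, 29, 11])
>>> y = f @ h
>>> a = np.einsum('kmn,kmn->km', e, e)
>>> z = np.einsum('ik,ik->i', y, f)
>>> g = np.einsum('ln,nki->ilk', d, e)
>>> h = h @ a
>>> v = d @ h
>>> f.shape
(31, 31)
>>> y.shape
(31, 31)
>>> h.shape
(31, 29)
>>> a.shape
(31, 29)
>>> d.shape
(31, 31)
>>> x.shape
(3, 29)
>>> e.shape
(31, 29, 11)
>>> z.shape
(31,)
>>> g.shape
(11, 31, 29)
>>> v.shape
(31, 29)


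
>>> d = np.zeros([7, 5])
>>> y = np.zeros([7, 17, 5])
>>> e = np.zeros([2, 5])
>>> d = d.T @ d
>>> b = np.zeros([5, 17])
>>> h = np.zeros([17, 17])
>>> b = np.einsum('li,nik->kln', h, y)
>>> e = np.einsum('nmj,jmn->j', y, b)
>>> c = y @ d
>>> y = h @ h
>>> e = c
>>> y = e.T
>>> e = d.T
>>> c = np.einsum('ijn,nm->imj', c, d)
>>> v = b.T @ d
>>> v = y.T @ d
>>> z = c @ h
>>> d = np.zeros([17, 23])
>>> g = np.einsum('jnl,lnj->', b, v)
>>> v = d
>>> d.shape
(17, 23)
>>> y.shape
(5, 17, 7)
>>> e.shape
(5, 5)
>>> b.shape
(5, 17, 7)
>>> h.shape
(17, 17)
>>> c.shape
(7, 5, 17)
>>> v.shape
(17, 23)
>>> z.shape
(7, 5, 17)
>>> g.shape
()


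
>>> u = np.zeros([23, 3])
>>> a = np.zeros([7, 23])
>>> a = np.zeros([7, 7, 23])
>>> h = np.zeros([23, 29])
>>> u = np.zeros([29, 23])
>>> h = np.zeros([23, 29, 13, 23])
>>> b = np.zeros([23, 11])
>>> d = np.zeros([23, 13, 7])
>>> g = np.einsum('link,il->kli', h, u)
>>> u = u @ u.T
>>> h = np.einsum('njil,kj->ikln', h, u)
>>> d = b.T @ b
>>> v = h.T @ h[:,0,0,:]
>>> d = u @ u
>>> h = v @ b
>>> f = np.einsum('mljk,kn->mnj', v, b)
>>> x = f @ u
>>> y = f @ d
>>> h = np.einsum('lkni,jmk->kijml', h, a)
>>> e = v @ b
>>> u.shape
(29, 29)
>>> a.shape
(7, 7, 23)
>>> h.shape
(23, 11, 7, 7, 23)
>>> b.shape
(23, 11)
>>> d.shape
(29, 29)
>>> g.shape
(23, 23, 29)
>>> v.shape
(23, 23, 29, 23)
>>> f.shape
(23, 11, 29)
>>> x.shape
(23, 11, 29)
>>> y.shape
(23, 11, 29)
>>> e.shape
(23, 23, 29, 11)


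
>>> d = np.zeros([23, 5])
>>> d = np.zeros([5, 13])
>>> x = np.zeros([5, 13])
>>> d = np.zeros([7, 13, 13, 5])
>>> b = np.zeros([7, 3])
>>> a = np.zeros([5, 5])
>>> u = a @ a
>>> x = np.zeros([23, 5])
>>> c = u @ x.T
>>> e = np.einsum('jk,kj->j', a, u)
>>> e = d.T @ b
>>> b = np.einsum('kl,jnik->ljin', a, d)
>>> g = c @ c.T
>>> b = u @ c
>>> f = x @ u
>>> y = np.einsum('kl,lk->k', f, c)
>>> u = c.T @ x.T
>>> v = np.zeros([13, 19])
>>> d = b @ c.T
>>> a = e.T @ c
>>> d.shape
(5, 5)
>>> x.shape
(23, 5)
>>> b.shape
(5, 23)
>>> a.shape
(3, 13, 13, 23)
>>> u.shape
(23, 23)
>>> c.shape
(5, 23)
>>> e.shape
(5, 13, 13, 3)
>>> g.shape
(5, 5)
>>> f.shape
(23, 5)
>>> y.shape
(23,)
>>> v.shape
(13, 19)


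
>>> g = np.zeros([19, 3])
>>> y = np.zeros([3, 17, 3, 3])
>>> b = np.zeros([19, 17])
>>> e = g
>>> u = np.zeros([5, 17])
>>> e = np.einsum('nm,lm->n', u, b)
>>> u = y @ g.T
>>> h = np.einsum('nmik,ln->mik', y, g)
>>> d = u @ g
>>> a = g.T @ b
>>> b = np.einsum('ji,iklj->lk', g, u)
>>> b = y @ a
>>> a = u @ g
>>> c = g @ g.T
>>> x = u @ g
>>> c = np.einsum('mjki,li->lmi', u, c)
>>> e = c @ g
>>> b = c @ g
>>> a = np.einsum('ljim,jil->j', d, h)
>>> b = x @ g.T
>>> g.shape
(19, 3)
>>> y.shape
(3, 17, 3, 3)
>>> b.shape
(3, 17, 3, 19)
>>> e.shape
(19, 3, 3)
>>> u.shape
(3, 17, 3, 19)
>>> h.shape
(17, 3, 3)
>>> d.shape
(3, 17, 3, 3)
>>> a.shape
(17,)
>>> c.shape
(19, 3, 19)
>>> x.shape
(3, 17, 3, 3)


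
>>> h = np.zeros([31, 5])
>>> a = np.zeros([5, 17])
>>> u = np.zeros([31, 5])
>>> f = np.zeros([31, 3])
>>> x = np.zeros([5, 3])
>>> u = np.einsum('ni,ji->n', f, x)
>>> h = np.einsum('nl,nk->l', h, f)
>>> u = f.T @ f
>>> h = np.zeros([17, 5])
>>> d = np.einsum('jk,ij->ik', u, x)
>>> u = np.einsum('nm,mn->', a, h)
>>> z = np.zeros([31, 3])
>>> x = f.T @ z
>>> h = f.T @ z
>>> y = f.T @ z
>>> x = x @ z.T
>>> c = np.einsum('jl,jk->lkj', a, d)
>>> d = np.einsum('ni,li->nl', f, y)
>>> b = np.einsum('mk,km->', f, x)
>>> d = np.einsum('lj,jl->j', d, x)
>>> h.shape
(3, 3)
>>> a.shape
(5, 17)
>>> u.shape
()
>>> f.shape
(31, 3)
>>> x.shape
(3, 31)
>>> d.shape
(3,)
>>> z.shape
(31, 3)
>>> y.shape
(3, 3)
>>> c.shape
(17, 3, 5)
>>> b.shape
()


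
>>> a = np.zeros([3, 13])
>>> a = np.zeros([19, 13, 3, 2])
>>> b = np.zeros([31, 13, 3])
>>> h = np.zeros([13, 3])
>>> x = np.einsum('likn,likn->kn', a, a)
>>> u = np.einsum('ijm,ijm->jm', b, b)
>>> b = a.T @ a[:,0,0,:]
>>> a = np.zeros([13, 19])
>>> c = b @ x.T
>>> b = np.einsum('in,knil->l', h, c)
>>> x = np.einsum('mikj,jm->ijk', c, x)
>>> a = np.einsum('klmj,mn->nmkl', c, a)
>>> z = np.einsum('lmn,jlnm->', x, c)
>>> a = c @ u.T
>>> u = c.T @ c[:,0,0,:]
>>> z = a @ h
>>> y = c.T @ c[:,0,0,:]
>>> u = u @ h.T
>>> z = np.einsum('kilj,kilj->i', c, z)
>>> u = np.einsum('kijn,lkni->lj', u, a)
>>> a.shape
(2, 3, 13, 13)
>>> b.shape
(3,)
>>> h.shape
(13, 3)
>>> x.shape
(3, 3, 13)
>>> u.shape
(2, 3)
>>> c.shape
(2, 3, 13, 3)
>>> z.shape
(3,)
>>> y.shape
(3, 13, 3, 3)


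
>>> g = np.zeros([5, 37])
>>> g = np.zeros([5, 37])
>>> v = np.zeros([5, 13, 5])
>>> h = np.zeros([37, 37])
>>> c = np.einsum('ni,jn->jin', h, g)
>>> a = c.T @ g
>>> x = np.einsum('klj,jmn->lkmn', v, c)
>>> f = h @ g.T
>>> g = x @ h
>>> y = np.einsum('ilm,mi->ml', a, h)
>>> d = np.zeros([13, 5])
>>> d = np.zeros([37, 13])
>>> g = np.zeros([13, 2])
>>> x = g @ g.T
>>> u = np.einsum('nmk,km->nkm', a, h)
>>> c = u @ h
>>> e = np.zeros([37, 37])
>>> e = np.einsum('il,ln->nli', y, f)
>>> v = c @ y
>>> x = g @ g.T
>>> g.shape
(13, 2)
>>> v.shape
(37, 37, 37)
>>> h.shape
(37, 37)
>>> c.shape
(37, 37, 37)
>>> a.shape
(37, 37, 37)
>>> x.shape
(13, 13)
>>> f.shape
(37, 5)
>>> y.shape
(37, 37)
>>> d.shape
(37, 13)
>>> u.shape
(37, 37, 37)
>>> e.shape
(5, 37, 37)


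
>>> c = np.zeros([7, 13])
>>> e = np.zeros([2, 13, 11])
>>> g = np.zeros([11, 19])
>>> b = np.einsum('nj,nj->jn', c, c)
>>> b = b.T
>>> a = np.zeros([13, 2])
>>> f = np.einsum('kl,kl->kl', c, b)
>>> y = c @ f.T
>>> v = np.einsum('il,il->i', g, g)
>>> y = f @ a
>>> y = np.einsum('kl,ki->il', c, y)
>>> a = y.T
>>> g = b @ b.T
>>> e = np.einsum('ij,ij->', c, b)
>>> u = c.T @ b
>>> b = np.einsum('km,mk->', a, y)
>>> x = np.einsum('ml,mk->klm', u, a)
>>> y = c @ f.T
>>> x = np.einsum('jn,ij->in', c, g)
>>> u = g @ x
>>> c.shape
(7, 13)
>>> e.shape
()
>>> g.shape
(7, 7)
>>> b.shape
()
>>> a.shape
(13, 2)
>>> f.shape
(7, 13)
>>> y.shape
(7, 7)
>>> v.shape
(11,)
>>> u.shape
(7, 13)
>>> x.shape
(7, 13)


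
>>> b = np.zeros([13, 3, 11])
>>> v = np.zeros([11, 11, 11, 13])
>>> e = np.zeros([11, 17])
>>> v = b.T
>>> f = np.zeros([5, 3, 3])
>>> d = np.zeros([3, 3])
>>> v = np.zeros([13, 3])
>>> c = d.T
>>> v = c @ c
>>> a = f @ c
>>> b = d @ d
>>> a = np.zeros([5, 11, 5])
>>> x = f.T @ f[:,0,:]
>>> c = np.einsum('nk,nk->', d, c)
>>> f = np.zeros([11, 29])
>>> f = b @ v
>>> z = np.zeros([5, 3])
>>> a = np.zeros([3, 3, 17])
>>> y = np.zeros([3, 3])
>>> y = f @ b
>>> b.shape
(3, 3)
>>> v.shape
(3, 3)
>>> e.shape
(11, 17)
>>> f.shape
(3, 3)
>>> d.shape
(3, 3)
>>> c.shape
()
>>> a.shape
(3, 3, 17)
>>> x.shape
(3, 3, 3)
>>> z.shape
(5, 3)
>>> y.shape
(3, 3)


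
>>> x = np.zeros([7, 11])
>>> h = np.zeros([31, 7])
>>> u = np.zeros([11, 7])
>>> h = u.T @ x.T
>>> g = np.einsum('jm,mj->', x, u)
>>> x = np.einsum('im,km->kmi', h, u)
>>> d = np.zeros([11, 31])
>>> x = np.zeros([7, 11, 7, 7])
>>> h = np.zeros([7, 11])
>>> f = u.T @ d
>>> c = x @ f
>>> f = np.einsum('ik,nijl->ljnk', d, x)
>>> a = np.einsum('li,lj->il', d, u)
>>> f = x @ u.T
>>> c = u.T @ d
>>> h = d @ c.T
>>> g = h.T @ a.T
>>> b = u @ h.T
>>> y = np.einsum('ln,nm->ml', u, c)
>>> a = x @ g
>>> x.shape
(7, 11, 7, 7)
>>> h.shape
(11, 7)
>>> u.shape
(11, 7)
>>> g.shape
(7, 31)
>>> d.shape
(11, 31)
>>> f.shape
(7, 11, 7, 11)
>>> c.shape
(7, 31)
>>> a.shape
(7, 11, 7, 31)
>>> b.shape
(11, 11)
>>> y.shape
(31, 11)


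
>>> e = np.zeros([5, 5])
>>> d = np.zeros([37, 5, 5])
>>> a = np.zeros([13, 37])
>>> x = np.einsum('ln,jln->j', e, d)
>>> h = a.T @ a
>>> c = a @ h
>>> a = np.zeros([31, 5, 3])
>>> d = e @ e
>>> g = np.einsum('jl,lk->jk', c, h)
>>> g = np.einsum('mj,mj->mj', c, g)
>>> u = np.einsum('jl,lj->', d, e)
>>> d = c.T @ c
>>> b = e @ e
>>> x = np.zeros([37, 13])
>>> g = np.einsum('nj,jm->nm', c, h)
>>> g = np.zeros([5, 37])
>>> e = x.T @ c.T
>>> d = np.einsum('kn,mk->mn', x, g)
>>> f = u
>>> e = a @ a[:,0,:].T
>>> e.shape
(31, 5, 31)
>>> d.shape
(5, 13)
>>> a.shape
(31, 5, 3)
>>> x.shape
(37, 13)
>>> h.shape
(37, 37)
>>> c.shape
(13, 37)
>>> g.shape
(5, 37)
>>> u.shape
()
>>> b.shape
(5, 5)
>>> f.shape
()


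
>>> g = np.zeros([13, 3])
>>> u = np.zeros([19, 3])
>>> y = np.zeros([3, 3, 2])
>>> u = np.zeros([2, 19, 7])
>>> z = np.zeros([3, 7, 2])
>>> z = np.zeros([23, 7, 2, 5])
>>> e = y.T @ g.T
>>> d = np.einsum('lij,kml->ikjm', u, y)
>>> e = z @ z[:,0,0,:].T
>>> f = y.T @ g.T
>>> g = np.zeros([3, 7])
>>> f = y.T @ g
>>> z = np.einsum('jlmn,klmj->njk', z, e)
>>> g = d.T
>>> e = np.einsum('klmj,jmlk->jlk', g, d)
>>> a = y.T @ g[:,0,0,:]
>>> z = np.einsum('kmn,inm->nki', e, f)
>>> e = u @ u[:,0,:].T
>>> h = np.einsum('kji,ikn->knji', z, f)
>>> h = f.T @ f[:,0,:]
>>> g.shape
(3, 7, 3, 19)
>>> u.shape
(2, 19, 7)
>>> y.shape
(3, 3, 2)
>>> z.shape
(3, 19, 2)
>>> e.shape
(2, 19, 2)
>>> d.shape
(19, 3, 7, 3)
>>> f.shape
(2, 3, 7)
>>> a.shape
(2, 3, 19)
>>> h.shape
(7, 3, 7)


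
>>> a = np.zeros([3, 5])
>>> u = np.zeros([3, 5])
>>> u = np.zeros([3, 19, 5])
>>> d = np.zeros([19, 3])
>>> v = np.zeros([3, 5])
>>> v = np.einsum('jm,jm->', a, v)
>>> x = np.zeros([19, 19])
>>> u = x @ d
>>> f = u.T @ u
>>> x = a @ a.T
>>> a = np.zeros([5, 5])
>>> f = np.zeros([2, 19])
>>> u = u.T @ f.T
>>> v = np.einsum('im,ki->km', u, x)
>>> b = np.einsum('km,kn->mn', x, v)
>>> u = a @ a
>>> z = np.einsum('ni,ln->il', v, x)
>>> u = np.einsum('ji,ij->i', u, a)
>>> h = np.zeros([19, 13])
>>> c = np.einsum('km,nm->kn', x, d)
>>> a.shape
(5, 5)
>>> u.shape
(5,)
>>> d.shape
(19, 3)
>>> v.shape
(3, 2)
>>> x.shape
(3, 3)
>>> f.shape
(2, 19)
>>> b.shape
(3, 2)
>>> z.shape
(2, 3)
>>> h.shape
(19, 13)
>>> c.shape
(3, 19)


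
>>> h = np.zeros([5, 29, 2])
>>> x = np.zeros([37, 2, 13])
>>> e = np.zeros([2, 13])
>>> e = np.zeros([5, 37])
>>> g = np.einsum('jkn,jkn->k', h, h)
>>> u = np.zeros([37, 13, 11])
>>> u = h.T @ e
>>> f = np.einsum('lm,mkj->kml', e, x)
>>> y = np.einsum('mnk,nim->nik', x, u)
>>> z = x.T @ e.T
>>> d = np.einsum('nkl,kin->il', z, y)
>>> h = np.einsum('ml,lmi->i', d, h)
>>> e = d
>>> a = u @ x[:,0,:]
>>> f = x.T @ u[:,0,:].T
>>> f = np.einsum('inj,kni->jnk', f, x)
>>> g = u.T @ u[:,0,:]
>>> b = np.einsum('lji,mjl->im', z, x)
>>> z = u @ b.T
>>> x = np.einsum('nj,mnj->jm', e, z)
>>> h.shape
(2,)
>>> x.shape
(5, 2)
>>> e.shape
(29, 5)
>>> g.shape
(37, 29, 37)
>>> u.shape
(2, 29, 37)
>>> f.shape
(2, 2, 37)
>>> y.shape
(2, 29, 13)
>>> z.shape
(2, 29, 5)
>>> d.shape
(29, 5)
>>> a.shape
(2, 29, 13)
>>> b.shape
(5, 37)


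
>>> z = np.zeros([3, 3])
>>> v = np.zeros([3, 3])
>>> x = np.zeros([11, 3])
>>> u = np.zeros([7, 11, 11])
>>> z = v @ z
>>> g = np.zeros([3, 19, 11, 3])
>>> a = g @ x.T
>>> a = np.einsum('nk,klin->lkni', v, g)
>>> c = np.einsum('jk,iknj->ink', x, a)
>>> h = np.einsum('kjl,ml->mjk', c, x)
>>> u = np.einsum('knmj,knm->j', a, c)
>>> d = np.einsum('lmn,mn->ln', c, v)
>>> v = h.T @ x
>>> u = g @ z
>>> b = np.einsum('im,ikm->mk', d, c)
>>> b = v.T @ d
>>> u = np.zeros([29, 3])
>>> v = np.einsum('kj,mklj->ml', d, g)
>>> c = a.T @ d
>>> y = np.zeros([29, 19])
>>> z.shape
(3, 3)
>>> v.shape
(3, 11)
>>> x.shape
(11, 3)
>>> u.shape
(29, 3)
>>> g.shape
(3, 19, 11, 3)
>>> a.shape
(19, 3, 3, 11)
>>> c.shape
(11, 3, 3, 3)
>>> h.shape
(11, 3, 19)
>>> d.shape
(19, 3)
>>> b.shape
(3, 3, 3)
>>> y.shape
(29, 19)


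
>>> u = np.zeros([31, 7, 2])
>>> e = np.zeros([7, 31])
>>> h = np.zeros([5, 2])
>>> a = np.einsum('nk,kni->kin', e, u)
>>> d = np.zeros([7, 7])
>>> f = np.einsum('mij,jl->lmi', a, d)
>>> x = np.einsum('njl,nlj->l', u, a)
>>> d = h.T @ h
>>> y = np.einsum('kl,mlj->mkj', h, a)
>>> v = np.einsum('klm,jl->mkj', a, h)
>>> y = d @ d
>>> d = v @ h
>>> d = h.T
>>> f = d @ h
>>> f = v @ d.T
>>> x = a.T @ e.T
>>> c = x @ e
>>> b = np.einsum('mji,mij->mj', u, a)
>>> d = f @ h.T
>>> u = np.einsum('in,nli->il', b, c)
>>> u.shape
(31, 2)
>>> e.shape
(7, 31)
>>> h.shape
(5, 2)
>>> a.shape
(31, 2, 7)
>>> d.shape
(7, 31, 5)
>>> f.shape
(7, 31, 2)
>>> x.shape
(7, 2, 7)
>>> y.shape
(2, 2)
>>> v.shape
(7, 31, 5)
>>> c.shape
(7, 2, 31)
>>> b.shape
(31, 7)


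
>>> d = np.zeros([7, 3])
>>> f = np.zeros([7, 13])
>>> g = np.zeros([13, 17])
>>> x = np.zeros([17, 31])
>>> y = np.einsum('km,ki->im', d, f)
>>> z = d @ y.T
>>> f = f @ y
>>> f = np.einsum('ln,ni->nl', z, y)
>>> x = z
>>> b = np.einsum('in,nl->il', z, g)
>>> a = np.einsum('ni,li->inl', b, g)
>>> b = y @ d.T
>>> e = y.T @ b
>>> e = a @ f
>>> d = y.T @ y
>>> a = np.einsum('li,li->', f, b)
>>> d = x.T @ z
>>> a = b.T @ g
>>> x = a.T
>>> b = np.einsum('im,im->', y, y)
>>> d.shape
(13, 13)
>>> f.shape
(13, 7)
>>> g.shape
(13, 17)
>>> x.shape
(17, 7)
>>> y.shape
(13, 3)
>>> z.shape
(7, 13)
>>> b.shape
()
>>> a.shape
(7, 17)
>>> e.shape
(17, 7, 7)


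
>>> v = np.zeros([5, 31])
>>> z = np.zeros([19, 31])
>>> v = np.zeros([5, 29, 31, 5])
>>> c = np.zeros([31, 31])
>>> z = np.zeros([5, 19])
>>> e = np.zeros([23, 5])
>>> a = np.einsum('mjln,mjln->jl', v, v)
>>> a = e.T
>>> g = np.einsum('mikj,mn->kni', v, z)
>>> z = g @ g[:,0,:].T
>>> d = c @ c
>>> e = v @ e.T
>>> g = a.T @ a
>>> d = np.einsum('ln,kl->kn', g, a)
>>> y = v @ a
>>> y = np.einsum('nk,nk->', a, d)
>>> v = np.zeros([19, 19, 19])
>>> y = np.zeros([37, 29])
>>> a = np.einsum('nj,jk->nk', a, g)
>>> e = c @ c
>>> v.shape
(19, 19, 19)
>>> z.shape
(31, 19, 31)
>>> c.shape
(31, 31)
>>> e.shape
(31, 31)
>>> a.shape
(5, 23)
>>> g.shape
(23, 23)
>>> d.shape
(5, 23)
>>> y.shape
(37, 29)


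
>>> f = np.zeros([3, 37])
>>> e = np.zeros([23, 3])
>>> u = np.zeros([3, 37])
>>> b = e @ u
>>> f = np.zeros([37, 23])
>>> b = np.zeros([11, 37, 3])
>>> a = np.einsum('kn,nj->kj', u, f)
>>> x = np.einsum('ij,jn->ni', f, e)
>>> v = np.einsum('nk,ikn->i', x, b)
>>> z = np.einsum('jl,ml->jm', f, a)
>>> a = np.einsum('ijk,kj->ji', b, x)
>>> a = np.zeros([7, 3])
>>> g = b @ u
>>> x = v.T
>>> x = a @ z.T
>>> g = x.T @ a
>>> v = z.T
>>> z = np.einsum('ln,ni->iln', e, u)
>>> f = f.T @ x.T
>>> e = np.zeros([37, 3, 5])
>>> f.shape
(23, 7)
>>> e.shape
(37, 3, 5)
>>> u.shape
(3, 37)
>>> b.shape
(11, 37, 3)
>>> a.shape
(7, 3)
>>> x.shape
(7, 37)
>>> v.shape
(3, 37)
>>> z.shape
(37, 23, 3)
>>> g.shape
(37, 3)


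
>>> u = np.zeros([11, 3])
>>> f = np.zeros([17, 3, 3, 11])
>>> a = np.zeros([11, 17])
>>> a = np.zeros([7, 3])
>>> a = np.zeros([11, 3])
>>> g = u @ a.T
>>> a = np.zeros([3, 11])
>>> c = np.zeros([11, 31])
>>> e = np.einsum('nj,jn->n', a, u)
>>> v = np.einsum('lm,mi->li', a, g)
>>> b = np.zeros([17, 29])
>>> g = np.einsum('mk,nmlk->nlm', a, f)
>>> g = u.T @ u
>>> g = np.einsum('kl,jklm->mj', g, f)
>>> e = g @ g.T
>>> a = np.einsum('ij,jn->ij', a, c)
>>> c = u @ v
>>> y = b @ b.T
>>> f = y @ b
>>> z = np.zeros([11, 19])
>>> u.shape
(11, 3)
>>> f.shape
(17, 29)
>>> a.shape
(3, 11)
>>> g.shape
(11, 17)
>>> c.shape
(11, 11)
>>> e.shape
(11, 11)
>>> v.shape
(3, 11)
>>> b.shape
(17, 29)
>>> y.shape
(17, 17)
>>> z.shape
(11, 19)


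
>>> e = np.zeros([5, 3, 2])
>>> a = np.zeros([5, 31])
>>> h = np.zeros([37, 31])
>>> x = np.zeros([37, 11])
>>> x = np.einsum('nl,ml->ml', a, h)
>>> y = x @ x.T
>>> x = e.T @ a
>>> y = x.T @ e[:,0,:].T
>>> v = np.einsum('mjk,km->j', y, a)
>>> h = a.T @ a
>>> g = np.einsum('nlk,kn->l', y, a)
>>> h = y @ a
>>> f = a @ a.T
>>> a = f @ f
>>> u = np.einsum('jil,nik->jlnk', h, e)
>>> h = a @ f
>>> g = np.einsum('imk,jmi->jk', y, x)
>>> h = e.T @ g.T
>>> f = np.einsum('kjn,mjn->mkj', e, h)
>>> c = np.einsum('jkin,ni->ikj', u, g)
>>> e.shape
(5, 3, 2)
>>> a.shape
(5, 5)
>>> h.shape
(2, 3, 2)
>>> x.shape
(2, 3, 31)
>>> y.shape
(31, 3, 5)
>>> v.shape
(3,)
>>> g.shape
(2, 5)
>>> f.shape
(2, 5, 3)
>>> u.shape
(31, 31, 5, 2)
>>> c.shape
(5, 31, 31)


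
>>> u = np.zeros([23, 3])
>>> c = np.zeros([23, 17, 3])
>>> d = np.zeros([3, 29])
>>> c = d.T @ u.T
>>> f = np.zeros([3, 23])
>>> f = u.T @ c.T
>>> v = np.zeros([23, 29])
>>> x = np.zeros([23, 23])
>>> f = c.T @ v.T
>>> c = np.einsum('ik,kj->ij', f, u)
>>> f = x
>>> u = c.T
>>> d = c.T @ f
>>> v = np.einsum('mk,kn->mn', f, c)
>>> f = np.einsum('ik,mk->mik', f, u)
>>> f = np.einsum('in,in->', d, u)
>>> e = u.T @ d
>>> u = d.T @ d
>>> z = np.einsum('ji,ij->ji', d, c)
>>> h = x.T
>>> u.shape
(23, 23)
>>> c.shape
(23, 3)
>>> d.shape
(3, 23)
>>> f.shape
()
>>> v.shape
(23, 3)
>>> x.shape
(23, 23)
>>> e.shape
(23, 23)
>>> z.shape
(3, 23)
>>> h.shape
(23, 23)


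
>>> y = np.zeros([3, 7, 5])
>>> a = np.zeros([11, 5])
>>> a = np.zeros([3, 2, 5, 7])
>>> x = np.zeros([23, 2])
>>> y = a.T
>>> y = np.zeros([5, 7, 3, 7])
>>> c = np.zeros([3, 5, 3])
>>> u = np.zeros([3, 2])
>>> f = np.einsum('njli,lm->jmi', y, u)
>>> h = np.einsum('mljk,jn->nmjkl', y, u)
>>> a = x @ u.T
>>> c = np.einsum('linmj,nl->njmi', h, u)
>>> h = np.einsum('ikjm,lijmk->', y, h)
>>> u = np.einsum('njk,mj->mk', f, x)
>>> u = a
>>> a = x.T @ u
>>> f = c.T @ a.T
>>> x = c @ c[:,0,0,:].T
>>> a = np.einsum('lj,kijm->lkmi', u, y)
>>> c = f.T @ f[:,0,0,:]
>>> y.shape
(5, 7, 3, 7)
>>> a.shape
(23, 5, 7, 7)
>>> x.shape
(3, 7, 7, 3)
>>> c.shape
(2, 7, 7, 2)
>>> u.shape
(23, 3)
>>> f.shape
(5, 7, 7, 2)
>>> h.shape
()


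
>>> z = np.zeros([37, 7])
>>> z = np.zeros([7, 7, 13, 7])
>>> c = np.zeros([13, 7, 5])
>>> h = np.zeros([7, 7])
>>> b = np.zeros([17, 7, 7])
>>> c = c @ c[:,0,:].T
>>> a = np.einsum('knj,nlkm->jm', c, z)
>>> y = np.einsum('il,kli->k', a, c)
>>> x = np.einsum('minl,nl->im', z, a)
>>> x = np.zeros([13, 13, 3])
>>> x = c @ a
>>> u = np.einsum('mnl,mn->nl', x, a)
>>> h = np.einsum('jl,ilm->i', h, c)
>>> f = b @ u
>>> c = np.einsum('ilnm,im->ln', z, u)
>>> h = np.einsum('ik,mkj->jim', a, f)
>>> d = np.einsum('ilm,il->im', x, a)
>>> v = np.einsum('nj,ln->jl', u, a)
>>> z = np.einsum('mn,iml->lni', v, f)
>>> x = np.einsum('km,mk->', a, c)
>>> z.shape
(7, 13, 17)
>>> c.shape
(7, 13)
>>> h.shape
(7, 13, 17)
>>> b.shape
(17, 7, 7)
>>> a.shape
(13, 7)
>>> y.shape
(13,)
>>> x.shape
()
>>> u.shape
(7, 7)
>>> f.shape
(17, 7, 7)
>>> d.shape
(13, 7)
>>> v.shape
(7, 13)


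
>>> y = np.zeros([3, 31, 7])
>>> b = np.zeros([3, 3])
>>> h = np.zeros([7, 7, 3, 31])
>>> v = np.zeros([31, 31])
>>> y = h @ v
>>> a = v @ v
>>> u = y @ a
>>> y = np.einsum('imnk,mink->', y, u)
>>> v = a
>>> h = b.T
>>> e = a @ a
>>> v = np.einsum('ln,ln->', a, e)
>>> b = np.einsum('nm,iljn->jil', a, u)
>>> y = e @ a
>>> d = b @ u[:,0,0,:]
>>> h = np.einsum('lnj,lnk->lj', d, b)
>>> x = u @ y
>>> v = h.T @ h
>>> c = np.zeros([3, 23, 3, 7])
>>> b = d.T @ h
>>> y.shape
(31, 31)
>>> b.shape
(31, 7, 31)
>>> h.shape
(3, 31)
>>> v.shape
(31, 31)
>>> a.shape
(31, 31)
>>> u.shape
(7, 7, 3, 31)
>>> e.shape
(31, 31)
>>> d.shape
(3, 7, 31)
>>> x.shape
(7, 7, 3, 31)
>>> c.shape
(3, 23, 3, 7)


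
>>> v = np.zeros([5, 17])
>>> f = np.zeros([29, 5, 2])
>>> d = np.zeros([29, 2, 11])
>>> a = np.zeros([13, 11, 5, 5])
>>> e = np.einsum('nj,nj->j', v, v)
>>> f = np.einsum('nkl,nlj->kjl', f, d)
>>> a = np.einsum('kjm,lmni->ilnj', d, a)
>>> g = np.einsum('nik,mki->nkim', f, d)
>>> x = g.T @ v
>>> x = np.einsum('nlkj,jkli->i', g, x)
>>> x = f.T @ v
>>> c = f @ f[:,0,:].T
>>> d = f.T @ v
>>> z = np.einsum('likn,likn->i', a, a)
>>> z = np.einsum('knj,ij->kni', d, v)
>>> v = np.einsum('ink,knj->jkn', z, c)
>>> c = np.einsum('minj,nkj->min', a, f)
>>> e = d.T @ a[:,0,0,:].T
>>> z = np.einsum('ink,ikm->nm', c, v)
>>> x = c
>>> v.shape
(5, 5, 11)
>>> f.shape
(5, 11, 2)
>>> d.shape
(2, 11, 17)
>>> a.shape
(5, 13, 5, 2)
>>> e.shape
(17, 11, 5)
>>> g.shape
(5, 2, 11, 29)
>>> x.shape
(5, 13, 5)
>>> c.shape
(5, 13, 5)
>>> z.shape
(13, 11)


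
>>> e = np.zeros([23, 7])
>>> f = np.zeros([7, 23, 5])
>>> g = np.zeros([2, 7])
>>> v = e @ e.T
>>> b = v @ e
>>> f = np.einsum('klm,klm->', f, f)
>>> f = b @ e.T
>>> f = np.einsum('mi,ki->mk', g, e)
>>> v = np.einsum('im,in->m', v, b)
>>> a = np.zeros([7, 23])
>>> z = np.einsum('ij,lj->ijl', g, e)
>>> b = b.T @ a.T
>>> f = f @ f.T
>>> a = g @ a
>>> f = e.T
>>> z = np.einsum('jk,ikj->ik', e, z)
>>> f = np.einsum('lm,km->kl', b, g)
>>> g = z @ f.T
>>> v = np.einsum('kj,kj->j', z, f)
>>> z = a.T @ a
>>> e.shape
(23, 7)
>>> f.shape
(2, 7)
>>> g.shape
(2, 2)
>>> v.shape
(7,)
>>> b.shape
(7, 7)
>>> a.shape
(2, 23)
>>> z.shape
(23, 23)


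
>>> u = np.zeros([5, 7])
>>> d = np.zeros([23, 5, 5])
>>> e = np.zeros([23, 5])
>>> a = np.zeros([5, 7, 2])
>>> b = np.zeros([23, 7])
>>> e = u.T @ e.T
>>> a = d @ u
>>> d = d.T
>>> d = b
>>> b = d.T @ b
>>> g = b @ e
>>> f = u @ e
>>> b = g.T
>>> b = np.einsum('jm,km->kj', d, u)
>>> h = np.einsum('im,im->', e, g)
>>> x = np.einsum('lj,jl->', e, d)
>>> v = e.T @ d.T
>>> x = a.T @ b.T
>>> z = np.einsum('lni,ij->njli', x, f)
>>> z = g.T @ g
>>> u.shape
(5, 7)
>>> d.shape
(23, 7)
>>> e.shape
(7, 23)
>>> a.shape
(23, 5, 7)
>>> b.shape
(5, 23)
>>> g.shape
(7, 23)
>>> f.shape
(5, 23)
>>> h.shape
()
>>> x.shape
(7, 5, 5)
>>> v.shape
(23, 23)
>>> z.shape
(23, 23)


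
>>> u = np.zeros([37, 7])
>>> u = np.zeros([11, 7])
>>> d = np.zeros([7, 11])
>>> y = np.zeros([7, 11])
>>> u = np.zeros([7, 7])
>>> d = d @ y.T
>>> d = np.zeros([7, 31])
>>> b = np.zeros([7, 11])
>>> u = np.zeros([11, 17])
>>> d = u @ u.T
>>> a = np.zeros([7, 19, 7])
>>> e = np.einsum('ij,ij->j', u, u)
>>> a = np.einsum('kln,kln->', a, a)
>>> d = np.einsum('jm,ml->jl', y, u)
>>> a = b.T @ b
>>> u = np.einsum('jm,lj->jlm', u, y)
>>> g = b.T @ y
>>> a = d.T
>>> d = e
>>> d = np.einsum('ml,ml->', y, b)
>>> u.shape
(11, 7, 17)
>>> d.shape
()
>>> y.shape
(7, 11)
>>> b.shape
(7, 11)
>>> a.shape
(17, 7)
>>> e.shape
(17,)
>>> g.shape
(11, 11)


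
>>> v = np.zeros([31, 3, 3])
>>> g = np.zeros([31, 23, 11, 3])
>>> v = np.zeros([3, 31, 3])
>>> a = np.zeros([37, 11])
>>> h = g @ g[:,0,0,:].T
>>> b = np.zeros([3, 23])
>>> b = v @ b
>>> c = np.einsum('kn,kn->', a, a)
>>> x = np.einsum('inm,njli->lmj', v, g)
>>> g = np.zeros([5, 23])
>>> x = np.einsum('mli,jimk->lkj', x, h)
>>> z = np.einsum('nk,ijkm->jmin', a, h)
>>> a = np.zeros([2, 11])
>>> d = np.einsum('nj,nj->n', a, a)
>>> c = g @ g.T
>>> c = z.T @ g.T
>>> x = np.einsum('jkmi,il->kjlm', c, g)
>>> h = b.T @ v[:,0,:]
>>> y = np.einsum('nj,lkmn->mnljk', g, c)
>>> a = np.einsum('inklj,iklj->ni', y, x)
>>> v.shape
(3, 31, 3)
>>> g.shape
(5, 23)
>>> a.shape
(5, 31)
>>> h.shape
(23, 31, 3)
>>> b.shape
(3, 31, 23)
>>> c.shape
(37, 31, 31, 5)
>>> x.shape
(31, 37, 23, 31)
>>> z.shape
(23, 31, 31, 37)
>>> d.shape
(2,)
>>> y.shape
(31, 5, 37, 23, 31)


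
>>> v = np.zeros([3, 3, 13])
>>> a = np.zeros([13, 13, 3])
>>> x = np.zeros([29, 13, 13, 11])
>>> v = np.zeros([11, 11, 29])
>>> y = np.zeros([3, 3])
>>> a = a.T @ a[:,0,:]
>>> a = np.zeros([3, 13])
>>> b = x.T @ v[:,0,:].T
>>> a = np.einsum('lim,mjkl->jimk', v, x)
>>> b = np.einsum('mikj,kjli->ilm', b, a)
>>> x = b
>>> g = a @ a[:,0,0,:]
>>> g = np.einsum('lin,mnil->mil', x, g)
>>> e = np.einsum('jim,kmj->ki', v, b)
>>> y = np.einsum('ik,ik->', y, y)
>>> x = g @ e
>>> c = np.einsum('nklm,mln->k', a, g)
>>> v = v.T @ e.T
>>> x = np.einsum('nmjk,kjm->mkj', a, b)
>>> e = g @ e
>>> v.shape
(29, 11, 13)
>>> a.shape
(13, 11, 29, 13)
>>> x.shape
(11, 13, 29)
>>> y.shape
()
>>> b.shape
(13, 29, 11)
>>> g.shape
(13, 29, 13)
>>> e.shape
(13, 29, 11)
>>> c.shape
(11,)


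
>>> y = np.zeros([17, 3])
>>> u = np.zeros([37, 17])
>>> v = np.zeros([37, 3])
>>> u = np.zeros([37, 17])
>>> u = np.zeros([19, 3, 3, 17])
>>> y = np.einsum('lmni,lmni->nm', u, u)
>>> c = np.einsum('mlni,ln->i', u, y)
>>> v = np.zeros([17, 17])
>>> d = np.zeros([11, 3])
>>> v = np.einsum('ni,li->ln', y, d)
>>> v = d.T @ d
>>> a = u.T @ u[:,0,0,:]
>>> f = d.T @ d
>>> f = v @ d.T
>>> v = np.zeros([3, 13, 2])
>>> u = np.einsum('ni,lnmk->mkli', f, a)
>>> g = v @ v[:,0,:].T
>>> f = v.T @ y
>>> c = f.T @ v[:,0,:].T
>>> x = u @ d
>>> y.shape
(3, 3)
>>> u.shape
(3, 17, 17, 11)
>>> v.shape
(3, 13, 2)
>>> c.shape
(3, 13, 3)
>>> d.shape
(11, 3)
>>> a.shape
(17, 3, 3, 17)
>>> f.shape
(2, 13, 3)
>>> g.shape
(3, 13, 3)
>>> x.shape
(3, 17, 17, 3)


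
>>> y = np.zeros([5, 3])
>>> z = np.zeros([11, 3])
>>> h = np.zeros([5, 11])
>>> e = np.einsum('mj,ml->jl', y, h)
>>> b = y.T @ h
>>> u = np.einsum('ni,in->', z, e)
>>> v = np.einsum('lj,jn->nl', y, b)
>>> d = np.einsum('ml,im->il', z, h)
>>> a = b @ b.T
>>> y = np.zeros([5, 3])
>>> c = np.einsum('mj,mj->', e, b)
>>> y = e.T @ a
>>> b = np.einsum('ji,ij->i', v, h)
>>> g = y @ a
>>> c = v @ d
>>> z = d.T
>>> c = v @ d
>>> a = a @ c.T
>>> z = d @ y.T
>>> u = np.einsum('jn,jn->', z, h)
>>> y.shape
(11, 3)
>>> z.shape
(5, 11)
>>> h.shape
(5, 11)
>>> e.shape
(3, 11)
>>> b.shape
(5,)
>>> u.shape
()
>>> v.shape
(11, 5)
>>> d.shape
(5, 3)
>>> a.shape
(3, 11)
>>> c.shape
(11, 3)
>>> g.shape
(11, 3)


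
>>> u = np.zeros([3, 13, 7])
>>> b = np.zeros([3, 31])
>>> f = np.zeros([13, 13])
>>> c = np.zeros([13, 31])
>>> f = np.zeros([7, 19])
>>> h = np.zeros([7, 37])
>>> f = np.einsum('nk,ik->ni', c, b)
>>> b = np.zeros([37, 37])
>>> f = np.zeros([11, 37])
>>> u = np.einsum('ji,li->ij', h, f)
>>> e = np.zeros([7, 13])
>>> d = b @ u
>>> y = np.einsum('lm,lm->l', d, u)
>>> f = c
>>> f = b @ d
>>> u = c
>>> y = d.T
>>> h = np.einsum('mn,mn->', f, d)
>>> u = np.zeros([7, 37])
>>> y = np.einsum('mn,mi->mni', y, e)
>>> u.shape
(7, 37)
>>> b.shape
(37, 37)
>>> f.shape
(37, 7)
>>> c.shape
(13, 31)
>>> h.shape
()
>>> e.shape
(7, 13)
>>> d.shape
(37, 7)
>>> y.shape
(7, 37, 13)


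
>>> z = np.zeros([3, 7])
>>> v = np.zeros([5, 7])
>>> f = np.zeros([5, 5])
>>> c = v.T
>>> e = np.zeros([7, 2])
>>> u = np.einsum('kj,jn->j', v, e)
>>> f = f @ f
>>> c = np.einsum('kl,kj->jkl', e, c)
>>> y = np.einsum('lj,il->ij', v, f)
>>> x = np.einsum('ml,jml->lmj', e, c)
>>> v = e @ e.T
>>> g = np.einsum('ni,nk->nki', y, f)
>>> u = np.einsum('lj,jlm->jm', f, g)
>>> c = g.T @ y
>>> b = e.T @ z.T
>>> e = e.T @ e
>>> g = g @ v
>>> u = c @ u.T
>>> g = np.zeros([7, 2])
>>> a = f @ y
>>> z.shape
(3, 7)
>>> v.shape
(7, 7)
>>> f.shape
(5, 5)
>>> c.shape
(7, 5, 7)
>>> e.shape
(2, 2)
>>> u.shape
(7, 5, 5)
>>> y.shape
(5, 7)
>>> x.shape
(2, 7, 5)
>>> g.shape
(7, 2)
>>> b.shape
(2, 3)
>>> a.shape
(5, 7)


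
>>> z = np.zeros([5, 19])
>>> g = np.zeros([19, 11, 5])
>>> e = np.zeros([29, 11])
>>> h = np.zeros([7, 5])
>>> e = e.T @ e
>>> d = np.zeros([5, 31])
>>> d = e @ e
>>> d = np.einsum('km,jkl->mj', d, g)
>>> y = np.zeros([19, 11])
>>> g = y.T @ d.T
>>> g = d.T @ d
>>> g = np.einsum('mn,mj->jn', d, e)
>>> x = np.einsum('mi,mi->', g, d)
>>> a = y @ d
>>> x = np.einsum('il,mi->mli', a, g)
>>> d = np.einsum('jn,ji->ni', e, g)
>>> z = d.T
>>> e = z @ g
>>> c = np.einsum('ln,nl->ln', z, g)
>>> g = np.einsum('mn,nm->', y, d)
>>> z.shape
(19, 11)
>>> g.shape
()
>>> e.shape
(19, 19)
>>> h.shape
(7, 5)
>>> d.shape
(11, 19)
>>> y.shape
(19, 11)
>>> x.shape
(11, 19, 19)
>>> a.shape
(19, 19)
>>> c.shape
(19, 11)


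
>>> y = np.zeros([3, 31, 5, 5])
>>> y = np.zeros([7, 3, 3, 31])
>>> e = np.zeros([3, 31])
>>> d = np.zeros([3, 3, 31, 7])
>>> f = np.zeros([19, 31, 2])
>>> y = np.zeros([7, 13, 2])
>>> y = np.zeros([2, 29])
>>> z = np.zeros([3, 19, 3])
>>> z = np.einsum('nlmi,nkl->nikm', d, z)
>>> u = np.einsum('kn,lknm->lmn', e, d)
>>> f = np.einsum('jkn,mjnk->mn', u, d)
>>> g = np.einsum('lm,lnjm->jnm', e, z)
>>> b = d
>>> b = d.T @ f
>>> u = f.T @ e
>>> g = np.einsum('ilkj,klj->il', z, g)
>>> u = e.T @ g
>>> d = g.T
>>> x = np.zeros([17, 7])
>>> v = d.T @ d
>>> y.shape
(2, 29)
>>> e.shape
(3, 31)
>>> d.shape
(7, 3)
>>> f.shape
(3, 31)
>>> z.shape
(3, 7, 19, 31)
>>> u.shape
(31, 7)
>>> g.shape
(3, 7)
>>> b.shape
(7, 31, 3, 31)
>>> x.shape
(17, 7)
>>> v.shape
(3, 3)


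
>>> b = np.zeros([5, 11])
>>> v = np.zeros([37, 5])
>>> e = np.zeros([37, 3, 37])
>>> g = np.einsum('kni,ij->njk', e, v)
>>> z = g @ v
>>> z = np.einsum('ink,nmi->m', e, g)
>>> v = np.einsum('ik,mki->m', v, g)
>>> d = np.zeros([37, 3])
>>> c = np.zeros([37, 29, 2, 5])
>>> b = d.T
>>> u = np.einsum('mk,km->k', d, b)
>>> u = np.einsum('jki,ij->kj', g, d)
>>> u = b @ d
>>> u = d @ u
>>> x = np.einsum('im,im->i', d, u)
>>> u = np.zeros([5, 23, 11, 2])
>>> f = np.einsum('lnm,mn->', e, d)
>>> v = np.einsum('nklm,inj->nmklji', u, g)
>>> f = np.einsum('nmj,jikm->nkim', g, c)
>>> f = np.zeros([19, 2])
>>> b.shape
(3, 37)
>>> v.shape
(5, 2, 23, 11, 37, 3)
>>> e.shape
(37, 3, 37)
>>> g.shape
(3, 5, 37)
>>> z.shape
(5,)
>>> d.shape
(37, 3)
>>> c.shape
(37, 29, 2, 5)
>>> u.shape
(5, 23, 11, 2)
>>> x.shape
(37,)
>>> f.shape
(19, 2)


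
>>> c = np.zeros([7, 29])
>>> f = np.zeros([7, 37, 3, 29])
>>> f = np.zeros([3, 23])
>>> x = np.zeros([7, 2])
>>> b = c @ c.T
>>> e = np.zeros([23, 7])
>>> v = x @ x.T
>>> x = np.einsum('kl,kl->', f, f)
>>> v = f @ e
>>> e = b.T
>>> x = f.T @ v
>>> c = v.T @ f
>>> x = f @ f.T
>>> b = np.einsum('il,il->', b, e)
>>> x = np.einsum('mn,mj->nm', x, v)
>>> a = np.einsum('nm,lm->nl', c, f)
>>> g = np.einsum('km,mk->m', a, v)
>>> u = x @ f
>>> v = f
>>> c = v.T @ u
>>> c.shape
(23, 23)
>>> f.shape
(3, 23)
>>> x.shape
(3, 3)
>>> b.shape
()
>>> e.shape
(7, 7)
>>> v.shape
(3, 23)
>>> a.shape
(7, 3)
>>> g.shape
(3,)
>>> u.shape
(3, 23)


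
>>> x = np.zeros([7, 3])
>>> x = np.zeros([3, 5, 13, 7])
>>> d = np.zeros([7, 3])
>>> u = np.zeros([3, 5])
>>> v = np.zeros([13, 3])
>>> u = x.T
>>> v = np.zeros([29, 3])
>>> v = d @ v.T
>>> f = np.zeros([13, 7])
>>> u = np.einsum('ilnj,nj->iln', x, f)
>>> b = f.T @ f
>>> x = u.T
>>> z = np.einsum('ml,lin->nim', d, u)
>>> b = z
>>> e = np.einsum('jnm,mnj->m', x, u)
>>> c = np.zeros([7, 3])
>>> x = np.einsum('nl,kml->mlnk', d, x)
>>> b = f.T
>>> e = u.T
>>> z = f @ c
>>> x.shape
(5, 3, 7, 13)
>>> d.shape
(7, 3)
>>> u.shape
(3, 5, 13)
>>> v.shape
(7, 29)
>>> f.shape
(13, 7)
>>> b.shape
(7, 13)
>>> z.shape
(13, 3)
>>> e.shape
(13, 5, 3)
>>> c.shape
(7, 3)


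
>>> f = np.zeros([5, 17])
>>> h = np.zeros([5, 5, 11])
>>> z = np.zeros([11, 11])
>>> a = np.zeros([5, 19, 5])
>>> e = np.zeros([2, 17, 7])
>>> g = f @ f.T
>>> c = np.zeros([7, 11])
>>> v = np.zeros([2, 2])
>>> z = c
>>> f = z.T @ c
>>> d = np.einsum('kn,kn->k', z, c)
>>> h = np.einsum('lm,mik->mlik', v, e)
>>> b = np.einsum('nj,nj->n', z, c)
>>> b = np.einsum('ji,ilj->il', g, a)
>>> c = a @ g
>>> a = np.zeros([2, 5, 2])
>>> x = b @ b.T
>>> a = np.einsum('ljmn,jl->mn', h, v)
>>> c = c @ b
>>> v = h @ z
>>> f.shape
(11, 11)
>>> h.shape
(2, 2, 17, 7)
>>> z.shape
(7, 11)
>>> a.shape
(17, 7)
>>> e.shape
(2, 17, 7)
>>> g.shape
(5, 5)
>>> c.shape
(5, 19, 19)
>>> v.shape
(2, 2, 17, 11)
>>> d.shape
(7,)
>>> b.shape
(5, 19)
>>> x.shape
(5, 5)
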